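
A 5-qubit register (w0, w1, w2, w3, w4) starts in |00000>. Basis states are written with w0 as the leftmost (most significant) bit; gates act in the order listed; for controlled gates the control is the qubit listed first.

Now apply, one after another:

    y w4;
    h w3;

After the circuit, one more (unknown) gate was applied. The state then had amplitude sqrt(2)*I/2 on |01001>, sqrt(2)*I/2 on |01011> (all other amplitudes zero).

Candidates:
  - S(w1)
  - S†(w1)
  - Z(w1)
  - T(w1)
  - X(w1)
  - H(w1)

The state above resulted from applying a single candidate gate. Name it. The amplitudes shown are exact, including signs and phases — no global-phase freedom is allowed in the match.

The unique candidate consistent with the amplitudes is X(w1).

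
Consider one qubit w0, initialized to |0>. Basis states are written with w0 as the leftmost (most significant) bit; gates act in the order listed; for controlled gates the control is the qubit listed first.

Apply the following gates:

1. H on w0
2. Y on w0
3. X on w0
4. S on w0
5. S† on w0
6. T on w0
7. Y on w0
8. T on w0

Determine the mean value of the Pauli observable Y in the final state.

The expectation value of Y is 0.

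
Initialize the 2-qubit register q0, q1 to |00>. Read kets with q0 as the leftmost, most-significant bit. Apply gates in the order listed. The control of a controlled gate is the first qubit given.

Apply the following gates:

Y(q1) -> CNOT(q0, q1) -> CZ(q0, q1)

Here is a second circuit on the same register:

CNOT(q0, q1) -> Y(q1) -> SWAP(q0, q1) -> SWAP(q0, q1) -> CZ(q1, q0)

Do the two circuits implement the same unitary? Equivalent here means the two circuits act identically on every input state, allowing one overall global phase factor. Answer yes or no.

No — the two circuits implement different unitaries, even allowing a global phase.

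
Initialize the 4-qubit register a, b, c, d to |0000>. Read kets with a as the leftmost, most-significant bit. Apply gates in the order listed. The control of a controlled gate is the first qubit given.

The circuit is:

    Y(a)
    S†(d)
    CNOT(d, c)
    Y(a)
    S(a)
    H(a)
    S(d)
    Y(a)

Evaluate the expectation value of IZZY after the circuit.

In the final state, IZZY has expectation 0.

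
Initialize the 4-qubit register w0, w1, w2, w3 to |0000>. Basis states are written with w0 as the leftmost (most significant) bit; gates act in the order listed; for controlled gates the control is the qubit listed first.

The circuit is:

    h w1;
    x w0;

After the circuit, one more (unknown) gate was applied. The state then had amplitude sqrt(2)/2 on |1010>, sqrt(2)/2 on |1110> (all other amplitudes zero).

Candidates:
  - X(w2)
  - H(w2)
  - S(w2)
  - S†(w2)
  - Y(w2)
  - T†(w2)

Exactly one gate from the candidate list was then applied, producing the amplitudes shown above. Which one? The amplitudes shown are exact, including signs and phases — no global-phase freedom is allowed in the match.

The unique candidate consistent with the amplitudes is X(w2).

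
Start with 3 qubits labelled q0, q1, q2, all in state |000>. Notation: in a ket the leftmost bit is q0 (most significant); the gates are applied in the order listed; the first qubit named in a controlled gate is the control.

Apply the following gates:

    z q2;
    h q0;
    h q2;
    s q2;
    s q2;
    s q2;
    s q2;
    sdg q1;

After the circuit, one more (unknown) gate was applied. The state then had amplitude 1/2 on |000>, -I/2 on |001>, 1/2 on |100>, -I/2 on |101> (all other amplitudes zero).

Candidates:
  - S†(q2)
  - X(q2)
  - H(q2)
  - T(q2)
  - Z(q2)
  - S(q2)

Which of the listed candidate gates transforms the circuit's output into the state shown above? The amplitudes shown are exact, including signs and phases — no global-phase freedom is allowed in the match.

The applied gate was S†(q2). Key observation: gates 4-7 undo each other exactly, leaving only the rest of the circuit to track.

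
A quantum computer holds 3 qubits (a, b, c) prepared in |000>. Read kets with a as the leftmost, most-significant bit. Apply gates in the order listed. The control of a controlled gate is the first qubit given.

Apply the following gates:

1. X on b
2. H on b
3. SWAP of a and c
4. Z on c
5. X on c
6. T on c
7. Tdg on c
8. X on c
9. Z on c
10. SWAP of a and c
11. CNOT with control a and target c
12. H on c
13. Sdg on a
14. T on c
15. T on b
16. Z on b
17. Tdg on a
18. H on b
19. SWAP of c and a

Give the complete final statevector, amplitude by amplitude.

The resulting statevector has amplitude sqrt(2)*(1 + exp(I*pi/4))/4 on |000>, 0 on |001>, sqrt(2)*(1 - exp(I*pi/4))/4 on |010>, 0 on |011>, sqrt(2)*(exp(I*pi/4) + I)/4 on |100>, 0 on |101>, sqrt(2)*(-I + exp(I*pi/4))/4 on |110>, 0 on |111>. Key observation: steps 3-10 multiply out to the identity, so the circuit reduces to the remaining gates.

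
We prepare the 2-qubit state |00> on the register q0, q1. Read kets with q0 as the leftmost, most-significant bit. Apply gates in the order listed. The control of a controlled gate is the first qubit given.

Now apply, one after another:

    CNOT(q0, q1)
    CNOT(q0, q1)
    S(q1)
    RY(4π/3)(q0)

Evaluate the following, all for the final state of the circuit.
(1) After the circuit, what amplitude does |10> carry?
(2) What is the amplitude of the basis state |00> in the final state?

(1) The amplitude on |10> is sqrt(3)/2. Key observation: the block from step 1 through step 2 cancels to the identity and can be dropped.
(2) |00> carries amplitude -1/2 in the final state.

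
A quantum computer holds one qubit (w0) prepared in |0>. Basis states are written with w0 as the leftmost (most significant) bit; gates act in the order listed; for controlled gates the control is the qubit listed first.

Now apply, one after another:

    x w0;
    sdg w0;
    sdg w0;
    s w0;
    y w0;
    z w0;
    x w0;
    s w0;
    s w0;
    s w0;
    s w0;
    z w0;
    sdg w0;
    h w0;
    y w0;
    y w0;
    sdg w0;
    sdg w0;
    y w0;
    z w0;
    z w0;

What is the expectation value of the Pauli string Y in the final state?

The expectation value of Y is 0.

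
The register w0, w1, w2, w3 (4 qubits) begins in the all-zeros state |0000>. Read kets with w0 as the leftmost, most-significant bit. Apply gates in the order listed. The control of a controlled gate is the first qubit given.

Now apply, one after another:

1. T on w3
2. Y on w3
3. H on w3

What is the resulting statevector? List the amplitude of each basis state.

After the circuit, the state carries amplitude sqrt(2)*I/2 on |0000>, -sqrt(2)*I/2 on |0001>, and 0 on every other basis state.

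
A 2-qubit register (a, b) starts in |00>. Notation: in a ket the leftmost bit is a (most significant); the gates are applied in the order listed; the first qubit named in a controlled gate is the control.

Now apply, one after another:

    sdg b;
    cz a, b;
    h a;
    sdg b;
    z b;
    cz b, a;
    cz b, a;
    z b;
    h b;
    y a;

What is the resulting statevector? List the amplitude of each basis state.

The resulting statevector has amplitude -I/2 on |00>, -I/2 on |01>, I/2 on |10>, I/2 on |11>. Key observation: the block from step 5 through step 8 cancels to the identity and can be dropped.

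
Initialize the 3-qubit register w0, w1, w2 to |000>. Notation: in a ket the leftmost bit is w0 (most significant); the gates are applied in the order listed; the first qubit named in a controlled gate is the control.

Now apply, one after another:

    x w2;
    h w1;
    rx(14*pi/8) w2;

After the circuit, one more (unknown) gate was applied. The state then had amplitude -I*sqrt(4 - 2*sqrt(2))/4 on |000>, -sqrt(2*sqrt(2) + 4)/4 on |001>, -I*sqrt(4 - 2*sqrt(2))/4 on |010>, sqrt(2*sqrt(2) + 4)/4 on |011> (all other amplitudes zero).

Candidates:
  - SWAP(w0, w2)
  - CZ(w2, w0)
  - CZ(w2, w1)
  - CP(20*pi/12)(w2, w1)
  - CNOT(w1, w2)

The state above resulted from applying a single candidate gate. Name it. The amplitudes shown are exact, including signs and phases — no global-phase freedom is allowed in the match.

The unique candidate consistent with the amplitudes is CZ(w2, w1).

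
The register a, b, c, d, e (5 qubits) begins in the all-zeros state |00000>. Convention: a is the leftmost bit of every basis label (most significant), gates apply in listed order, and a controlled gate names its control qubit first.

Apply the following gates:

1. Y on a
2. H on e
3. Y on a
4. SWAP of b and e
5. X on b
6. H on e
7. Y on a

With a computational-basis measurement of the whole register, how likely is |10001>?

The probability of measuring |10001> is 1/4.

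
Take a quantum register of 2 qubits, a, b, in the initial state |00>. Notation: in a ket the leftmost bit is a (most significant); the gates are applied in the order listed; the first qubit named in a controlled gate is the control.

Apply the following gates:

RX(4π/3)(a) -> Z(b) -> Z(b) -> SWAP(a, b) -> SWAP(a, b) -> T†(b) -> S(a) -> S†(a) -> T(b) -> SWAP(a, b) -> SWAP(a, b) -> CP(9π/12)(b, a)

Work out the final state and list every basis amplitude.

After the circuit, the state carries amplitude -1/2 on |00>, 0 on |01>, -sqrt(3)*I/2 on |10>, 0 on |11>.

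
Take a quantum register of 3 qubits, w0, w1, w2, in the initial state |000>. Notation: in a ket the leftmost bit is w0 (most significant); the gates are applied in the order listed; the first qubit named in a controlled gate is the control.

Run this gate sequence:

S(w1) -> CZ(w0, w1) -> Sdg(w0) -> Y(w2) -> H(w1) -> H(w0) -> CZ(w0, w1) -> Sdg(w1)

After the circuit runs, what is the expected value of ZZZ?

In the final state, ZZZ has expectation 0.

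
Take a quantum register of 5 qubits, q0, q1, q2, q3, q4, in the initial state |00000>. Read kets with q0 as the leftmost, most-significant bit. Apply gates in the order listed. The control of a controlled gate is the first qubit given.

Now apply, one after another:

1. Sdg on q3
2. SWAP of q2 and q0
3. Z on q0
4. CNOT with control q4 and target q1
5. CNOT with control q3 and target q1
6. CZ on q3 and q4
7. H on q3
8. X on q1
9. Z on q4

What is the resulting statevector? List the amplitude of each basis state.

After the circuit, the state carries amplitude sqrt(2)/2 on |01000>, sqrt(2)/2 on |01010>, and 0 on every other basis state.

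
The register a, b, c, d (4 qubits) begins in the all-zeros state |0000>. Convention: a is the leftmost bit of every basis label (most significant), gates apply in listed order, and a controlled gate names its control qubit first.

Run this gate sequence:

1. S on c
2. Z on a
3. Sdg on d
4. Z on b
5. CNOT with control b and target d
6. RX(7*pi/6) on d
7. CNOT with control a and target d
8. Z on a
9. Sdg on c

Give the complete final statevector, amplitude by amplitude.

The resulting statevector has amplitude -sqrt(6)/4 + sqrt(2)/4 on |0000>, I*(-sqrt(6) - sqrt(2))/4 on |0001>, and 0 on every other basis state.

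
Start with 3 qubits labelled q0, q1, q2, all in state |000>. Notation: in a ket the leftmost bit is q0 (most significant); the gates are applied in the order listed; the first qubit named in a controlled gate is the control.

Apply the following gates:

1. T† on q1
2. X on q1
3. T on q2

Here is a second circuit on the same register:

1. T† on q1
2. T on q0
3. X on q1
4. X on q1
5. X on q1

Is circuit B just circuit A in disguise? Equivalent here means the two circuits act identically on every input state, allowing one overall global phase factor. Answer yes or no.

No — the two circuits implement different unitaries, even allowing a global phase.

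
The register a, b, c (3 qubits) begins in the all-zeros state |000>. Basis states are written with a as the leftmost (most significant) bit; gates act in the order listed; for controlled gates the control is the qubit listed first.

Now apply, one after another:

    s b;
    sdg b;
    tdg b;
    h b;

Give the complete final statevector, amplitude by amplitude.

The resulting statevector has amplitude sqrt(2)/2 on |000>, sqrt(2)/2 on |010>, and 0 on every other basis state. Key observation: gates 1-2 undo each other exactly, leaving only the rest of the circuit to track.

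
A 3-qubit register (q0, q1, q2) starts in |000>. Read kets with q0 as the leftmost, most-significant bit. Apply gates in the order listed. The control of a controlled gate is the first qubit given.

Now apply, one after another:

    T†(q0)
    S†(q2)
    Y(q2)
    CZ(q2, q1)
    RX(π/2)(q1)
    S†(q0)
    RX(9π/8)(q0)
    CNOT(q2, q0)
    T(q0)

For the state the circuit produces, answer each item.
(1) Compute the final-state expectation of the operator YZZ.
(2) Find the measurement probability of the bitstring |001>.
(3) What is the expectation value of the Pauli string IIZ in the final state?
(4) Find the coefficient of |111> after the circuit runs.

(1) The expectation value of YZZ is 0.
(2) A full measurement returns |001> with probability sqrt(sqrt(2) + 2)/8 + 1/4.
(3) In the final state, IIZ has expectation -1.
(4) The final state's coefficient on |111> equals -sqrt(2)*exp(I*pi/4)*sin(pi/16)/2.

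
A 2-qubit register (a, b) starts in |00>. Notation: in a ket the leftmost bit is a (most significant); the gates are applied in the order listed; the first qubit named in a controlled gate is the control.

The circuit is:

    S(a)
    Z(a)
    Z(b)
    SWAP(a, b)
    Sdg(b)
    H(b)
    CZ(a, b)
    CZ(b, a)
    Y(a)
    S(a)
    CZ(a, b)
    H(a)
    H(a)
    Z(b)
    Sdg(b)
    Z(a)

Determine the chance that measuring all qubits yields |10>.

The probability of measuring |10> is 1/2.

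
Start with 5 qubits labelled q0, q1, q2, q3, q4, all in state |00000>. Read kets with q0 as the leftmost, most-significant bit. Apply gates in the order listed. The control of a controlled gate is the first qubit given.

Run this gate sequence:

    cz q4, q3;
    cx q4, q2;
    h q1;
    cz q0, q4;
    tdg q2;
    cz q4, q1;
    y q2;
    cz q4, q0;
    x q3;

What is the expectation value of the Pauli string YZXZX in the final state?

The observable YZXZX averages to 0.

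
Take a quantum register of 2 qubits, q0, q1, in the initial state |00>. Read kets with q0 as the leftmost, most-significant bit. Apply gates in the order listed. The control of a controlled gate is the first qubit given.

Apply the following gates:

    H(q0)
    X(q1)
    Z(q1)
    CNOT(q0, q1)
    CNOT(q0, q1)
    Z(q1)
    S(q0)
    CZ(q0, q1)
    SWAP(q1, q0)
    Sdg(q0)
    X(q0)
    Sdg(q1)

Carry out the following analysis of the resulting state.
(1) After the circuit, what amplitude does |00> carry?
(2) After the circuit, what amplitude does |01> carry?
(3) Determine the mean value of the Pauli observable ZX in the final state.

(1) The final state's coefficient on |00> equals -sqrt(2)*I/2. Key observation: steps 3-6 multiply out to the identity, so the circuit reduces to the remaining gates.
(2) The amplitude on |01> is sqrt(2)*I/2.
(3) The observable ZX averages to -1.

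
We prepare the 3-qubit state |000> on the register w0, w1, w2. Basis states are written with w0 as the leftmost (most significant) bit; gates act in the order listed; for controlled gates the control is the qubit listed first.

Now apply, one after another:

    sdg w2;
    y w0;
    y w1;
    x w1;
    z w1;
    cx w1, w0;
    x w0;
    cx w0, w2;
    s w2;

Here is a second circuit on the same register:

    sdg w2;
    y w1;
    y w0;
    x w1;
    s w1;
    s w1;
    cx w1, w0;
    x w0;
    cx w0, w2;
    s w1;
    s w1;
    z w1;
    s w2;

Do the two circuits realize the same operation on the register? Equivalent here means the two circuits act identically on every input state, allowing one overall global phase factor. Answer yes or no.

Yes: on every input state the two circuits agree up to one overall phase factor.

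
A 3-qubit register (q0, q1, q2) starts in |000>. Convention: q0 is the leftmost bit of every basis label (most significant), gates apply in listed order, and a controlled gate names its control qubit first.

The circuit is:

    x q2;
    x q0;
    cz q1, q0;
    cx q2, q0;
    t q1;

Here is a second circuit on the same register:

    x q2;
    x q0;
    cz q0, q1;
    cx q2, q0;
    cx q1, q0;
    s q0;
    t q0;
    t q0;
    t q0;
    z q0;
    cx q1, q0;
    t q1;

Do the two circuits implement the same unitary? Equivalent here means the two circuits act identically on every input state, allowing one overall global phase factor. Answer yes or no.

No — the two circuits implement different unitaries, even allowing a global phase.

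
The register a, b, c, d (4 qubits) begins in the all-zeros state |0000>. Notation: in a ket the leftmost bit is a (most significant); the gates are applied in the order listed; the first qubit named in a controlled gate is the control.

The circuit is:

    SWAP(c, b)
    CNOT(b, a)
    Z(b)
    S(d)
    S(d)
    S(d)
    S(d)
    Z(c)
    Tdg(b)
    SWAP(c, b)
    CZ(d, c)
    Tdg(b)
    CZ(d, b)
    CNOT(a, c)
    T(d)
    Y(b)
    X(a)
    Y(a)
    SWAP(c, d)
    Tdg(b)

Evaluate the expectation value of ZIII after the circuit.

The expectation value of ZIII is 1. Key observation: gates 4-7 undo each other exactly, leaving only the rest of the circuit to track.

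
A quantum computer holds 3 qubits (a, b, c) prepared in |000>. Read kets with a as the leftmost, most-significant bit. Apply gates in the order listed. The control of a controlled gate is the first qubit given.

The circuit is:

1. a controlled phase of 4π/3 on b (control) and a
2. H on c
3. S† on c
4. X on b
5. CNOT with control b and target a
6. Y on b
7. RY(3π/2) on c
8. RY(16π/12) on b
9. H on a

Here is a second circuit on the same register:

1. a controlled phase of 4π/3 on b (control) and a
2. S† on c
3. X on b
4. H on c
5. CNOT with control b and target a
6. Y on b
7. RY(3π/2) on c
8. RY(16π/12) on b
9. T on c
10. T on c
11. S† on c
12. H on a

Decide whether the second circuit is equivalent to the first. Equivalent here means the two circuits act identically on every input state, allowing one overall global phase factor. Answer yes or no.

No: there is an input state on which the two circuits produce genuinely different outputs (not merely differing by a phase).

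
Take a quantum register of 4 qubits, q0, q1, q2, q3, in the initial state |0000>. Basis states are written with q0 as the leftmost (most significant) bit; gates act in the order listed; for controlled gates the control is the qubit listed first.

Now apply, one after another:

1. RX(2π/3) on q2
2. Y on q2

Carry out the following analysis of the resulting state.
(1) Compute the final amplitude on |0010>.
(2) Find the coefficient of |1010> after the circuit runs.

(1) The amplitude on |0010> is I/2.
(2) The amplitude on |1010> is 0.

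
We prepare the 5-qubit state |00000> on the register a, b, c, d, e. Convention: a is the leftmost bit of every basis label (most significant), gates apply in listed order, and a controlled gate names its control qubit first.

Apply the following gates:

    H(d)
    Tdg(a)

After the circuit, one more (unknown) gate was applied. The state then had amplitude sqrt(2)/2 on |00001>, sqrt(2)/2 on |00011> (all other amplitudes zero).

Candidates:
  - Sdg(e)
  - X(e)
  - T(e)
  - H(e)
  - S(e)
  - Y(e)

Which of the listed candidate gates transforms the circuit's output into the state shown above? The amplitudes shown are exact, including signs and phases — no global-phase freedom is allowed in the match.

The unique candidate consistent with the amplitudes is X(e).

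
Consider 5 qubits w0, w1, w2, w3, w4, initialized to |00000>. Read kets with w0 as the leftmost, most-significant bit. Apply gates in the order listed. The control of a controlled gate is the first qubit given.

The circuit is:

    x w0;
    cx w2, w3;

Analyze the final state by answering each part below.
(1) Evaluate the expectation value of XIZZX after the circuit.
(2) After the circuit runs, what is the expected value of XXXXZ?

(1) The observable XIZZX averages to 0.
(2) The observable XXXXZ averages to 0.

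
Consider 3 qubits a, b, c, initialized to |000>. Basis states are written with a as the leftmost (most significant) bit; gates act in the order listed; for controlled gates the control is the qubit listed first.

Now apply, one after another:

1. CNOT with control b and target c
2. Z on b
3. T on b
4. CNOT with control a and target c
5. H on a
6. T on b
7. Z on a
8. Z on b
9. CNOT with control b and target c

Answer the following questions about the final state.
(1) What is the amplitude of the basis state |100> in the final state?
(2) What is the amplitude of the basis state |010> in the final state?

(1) |100> carries amplitude -sqrt(2)/2 in the final state.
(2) |010> carries amplitude 0 in the final state.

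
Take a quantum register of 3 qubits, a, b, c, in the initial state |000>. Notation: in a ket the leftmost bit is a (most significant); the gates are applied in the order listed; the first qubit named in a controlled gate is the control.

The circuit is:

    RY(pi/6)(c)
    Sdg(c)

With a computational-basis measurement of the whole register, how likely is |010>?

Outcome |010> occurs with probability 0.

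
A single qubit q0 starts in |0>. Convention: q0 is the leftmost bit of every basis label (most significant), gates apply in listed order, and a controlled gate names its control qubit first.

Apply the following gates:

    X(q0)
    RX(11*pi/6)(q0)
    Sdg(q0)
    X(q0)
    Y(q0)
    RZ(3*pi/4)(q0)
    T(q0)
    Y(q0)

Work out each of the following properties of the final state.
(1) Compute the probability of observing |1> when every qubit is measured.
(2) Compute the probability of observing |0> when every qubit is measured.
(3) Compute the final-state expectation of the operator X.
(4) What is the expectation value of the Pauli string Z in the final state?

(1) A full measurement returns |1> with probability 1/2 - sqrt(3)/4.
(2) A full measurement returns |0> with probability sqrt(3)/4 + 1/2.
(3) The expectation value of X is 1/2.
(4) The expectation value of Z is sqrt(3)/2.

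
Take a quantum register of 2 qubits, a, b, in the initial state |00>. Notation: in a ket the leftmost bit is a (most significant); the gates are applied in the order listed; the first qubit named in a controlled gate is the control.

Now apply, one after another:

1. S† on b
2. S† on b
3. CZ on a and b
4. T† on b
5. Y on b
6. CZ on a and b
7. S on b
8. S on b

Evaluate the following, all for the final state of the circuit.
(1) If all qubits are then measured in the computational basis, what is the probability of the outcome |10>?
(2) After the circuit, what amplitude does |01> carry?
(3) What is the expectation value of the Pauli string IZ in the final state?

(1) The probability of measuring |10> is 0.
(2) The final state's coefficient on |01> equals -I.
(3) The expectation value of IZ is -1.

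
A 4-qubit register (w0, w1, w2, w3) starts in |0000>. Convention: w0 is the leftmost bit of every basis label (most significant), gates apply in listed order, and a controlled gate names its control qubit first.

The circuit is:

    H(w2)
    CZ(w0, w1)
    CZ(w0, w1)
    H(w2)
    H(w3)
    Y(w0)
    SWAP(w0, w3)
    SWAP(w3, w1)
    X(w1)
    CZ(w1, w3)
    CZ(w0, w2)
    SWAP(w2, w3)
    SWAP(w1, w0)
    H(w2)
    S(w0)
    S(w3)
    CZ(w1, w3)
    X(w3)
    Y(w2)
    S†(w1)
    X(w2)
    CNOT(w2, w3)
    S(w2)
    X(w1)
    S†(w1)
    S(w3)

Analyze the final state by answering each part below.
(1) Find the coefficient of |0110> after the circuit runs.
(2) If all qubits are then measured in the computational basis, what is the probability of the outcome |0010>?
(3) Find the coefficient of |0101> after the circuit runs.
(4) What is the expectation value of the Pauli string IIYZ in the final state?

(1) The final state's coefficient on |0110> equals 1/2. Key observation: the block from step 1 through step 4 cancels to the identity and can be dropped.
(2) Outcome |0010> occurs with probability 1/4.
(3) The final state's coefficient on |0101> equals -1/2.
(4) In the final state, IIYZ has expectation 0.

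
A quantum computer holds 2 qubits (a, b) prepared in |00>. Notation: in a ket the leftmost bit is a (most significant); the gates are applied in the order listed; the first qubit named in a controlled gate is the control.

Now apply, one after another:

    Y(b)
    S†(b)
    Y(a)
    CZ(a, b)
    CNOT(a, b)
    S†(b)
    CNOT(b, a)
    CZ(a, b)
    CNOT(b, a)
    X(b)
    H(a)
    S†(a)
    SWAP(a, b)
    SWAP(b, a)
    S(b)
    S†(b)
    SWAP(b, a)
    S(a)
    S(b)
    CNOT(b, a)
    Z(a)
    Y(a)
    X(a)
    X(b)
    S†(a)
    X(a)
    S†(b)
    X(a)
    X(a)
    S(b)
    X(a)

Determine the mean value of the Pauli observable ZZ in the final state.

The expectation value of ZZ is 1. Key observation: gates 26-31 undo each other exactly, leaving only the rest of the circuit to track.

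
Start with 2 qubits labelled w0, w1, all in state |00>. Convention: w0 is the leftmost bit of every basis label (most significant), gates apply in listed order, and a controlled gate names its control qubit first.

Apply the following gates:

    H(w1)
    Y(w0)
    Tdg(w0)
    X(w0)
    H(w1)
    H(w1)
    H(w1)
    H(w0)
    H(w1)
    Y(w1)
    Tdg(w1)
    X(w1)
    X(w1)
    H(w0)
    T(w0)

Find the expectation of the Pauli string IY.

The expectation value of IY is sqrt(2)/2.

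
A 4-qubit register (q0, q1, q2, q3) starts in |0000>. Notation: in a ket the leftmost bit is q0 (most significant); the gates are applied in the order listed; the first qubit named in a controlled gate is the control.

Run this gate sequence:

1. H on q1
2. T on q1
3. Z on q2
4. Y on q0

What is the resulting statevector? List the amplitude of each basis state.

The resulting statevector has amplitude sqrt(2)*I/2 on |1000>, sqrt(2)*exp(3*I*pi/4)/2 on |1100>, and 0 on every other basis state.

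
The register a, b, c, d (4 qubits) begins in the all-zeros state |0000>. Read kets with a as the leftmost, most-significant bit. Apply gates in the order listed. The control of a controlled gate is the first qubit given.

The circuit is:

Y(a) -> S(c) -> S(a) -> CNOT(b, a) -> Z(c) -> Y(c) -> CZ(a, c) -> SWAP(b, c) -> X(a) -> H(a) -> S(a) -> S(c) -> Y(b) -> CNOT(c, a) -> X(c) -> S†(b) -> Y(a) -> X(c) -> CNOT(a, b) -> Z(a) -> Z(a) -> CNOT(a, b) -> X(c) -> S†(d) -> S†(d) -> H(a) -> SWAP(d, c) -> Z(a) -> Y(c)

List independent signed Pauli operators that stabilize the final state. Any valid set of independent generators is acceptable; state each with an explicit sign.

One valid set of independent stabilizer generators is +YIII, +IZII, -IIZI, -IIIZ (any independent generating set of the same group is equally correct). Key observation: steps 18-23 multiply out to the identity, so the circuit reduces to the remaining gates.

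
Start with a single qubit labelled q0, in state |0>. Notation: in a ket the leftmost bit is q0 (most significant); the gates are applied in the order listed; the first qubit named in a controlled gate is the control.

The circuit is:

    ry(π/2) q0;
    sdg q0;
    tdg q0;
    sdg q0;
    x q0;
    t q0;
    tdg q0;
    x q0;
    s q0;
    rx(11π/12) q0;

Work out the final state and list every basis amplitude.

The resulting statevector has amplitude (sqrt(4 - 2*sqrt(2))/8 + sqrt(6*sqrt(2) + 12)/8 + (-sqrt(2*sqrt(2) + 4) + sqrt(12 - 6*sqrt(2)))*exp(I*pi/4)/8)*exp(3*I*pi/4) on |0>, -I*sqrt(6*sqrt(2) + 12)/8 - sqrt(2*sqrt(2) + 4)*exp(I*pi/4)/8 - I*sqrt(4 - 2*sqrt(2))/8 + sqrt(12 - 6*sqrt(2))*exp(I*pi/4)/8 on |1>. Key observation: steps 5-8 multiply out to the identity, so the circuit reduces to the remaining gates.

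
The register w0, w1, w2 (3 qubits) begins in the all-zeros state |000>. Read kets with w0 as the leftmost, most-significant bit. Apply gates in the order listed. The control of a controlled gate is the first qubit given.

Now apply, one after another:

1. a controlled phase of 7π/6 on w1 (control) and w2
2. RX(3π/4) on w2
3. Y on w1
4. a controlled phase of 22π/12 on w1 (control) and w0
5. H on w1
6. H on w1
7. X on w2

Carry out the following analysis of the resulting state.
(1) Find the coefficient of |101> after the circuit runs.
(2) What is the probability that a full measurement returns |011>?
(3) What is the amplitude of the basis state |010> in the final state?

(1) The amplitude on |101> is 0.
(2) A full measurement returns |011> with probability 1/2 - sqrt(2)/4.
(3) The final state's coefficient on |010> equals sqrt(sqrt(2) + 2)/2.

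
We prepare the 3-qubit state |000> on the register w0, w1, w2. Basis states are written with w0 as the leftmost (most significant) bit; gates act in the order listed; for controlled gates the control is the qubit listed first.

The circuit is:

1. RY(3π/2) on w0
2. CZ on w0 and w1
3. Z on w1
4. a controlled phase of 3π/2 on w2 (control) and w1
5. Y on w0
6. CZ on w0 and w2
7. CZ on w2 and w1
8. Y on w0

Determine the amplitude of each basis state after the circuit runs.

After the circuit, the state carries amplitude -sqrt(2)/2 on |000>, sqrt(2)/2 on |100>, and 0 on every other basis state.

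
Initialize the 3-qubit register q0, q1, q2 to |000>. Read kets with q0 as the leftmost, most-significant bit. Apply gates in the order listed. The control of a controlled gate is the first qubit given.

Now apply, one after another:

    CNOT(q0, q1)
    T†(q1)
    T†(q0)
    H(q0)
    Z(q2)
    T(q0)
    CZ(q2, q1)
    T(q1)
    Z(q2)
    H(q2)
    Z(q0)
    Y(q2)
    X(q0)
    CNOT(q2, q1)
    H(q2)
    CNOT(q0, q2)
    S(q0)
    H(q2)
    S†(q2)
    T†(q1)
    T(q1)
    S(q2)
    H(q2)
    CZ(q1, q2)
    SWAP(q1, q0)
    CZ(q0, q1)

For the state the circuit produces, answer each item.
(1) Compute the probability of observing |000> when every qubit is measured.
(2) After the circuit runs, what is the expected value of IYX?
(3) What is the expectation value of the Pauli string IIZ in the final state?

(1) A full measurement returns |000> with probability 1/8.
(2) The observable IYX averages to -sqrt(2)/2.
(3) The expectation value of IIZ is 0.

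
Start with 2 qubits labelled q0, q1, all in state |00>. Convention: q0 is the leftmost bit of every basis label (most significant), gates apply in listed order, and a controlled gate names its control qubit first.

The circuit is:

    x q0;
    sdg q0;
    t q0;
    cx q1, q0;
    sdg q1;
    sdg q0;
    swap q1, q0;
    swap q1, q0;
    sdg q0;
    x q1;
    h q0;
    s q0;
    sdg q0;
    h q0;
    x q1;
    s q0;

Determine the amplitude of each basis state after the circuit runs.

The resulting statevector has amplitude -exp(I*pi/4) on |10>, and 0 on every other basis state. Key observation: steps 9-16 multiply out to the identity, so the circuit reduces to the remaining gates.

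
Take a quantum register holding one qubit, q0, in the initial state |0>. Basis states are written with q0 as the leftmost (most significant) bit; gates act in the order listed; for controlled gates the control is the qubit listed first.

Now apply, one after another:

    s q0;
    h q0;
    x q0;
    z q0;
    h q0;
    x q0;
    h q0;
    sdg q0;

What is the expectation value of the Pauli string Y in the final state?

In the final state, Y has expectation -1.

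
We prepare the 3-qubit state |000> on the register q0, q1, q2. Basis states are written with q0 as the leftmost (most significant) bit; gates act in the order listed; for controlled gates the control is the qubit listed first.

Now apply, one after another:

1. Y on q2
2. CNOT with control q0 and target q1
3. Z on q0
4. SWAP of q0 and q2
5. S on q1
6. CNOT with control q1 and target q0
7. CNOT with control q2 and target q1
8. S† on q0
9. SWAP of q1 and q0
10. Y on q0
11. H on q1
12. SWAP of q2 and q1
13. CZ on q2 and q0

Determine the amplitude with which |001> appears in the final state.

The final state's coefficient on |001> equals 0.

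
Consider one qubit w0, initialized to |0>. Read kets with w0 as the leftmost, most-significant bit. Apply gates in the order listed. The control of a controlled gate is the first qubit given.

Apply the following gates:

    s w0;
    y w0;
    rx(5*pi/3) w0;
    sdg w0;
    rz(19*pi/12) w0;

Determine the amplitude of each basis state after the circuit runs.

The resulting statevector has amplitude -exp(5*I*pi/24)/2 on |0>, -sqrt(3)*exp(19*I*pi/24)/2 on |1>.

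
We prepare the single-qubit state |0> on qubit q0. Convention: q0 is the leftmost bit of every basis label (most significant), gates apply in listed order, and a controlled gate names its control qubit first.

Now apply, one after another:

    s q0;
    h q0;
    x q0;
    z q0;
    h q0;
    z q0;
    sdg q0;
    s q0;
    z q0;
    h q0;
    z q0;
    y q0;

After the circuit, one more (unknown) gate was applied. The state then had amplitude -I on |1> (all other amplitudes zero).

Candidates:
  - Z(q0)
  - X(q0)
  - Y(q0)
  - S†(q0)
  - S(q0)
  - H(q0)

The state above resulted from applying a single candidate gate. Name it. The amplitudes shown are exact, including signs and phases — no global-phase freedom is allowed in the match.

The applied gate was H(q0). Key observation: gates 4-11 undo each other exactly, leaving only the rest of the circuit to track.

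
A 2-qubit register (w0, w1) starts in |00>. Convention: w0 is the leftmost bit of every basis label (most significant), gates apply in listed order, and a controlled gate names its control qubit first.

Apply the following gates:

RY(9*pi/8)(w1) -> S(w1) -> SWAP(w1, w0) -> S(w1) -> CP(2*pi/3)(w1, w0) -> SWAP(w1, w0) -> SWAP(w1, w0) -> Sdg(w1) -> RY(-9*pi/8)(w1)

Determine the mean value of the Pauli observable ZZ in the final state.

In the final state, ZZ has expectation sqrt(2)/4 + 1/2.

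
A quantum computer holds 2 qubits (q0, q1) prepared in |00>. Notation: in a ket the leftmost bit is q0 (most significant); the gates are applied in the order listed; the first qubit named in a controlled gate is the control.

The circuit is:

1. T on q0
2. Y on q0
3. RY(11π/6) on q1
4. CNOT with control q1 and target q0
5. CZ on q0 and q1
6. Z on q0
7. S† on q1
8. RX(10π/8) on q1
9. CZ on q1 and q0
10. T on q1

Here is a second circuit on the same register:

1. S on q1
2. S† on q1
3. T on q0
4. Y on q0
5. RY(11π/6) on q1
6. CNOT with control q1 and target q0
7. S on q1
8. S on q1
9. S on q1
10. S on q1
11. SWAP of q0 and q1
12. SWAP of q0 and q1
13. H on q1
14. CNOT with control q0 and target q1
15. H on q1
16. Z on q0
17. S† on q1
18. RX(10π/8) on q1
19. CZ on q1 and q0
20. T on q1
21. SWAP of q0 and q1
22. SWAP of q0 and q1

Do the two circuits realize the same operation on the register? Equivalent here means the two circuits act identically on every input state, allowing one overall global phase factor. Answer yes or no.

Yes, they are equivalent — the unitaries differ by at most a global phase.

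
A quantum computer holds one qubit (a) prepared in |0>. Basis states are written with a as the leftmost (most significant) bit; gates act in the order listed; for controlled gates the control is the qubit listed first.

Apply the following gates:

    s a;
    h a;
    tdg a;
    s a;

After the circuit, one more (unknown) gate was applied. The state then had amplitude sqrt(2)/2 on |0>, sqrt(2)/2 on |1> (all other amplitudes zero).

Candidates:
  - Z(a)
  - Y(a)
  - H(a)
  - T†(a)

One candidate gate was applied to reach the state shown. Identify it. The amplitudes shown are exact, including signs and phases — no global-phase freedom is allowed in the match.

The unique candidate consistent with the amplitudes is T†(a).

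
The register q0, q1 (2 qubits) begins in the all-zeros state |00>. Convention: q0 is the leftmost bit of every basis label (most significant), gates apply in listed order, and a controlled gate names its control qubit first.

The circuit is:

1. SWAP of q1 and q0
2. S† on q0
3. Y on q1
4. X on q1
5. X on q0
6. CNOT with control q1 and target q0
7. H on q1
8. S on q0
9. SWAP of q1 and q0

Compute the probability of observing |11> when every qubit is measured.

A full measurement returns |11> with probability 1/2.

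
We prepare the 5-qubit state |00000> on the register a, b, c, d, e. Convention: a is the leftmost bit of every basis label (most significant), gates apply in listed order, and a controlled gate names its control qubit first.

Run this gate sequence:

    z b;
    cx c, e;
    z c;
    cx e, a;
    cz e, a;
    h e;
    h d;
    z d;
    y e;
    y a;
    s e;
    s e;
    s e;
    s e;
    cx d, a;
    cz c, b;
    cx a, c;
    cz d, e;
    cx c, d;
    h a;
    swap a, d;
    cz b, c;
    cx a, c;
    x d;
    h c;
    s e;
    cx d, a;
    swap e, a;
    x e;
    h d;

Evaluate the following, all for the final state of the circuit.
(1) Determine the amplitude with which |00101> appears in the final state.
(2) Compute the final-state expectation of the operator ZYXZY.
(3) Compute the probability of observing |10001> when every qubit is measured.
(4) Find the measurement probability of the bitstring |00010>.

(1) |00101> carries amplitude sqrt(2)/4 in the final state.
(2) The observable ZYXZY averages to 0.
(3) A full measurement returns |10001> with probability 1/8.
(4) Outcome |00010> occurs with probability 1/8.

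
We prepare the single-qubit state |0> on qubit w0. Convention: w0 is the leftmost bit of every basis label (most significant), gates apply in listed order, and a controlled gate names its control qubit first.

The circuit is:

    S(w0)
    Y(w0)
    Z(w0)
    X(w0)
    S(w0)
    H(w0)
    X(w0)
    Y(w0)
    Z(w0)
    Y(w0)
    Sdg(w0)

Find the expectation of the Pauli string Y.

In the final state, Y has expectation 1.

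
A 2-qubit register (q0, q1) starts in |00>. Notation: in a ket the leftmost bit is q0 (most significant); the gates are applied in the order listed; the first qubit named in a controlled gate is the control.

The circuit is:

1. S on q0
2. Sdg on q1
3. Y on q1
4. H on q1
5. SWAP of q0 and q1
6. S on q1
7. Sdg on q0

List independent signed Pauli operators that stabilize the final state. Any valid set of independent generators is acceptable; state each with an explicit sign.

The stabilizer group can be generated by +YI, +IZ, among other valid generating sets.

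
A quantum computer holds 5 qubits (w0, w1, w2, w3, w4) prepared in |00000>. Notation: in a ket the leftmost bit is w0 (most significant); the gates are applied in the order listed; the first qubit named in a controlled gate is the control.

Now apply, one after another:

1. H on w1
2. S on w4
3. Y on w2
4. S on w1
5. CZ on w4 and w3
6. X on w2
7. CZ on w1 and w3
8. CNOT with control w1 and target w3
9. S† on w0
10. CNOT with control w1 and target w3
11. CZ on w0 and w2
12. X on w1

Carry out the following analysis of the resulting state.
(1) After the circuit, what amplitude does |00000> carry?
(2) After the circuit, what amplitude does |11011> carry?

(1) The final state's coefficient on |00000> equals -sqrt(2)/2.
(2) The final state's coefficient on |11011> equals 0.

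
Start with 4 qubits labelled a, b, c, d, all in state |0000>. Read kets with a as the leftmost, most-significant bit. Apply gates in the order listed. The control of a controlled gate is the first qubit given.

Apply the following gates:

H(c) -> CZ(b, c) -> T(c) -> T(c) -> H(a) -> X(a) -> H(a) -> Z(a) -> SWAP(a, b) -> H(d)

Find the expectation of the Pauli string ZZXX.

The expectation value of ZZXX is 0.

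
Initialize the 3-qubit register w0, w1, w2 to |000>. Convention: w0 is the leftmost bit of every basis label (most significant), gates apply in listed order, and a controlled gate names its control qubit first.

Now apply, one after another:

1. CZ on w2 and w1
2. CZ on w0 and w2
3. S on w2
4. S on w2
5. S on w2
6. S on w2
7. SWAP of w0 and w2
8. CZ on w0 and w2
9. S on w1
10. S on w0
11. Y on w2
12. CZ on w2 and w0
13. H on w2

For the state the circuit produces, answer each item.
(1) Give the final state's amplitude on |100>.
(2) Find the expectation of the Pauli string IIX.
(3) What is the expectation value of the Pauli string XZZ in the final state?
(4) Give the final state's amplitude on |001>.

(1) The final state's coefficient on |100> equals 0. Key observation: the block from step 3 through step 6 cancels to the identity and can be dropped.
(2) In the final state, IIX has expectation -1.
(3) In the final state, XZZ has expectation 0.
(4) |001> carries amplitude -sqrt(2)*I/2 in the final state.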